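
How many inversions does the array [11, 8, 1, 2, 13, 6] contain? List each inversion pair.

Finding inversions in [11, 8, 1, 2, 13, 6]:

(0, 1): arr[0]=11 > arr[1]=8
(0, 2): arr[0]=11 > arr[2]=1
(0, 3): arr[0]=11 > arr[3]=2
(0, 5): arr[0]=11 > arr[5]=6
(1, 2): arr[1]=8 > arr[2]=1
(1, 3): arr[1]=8 > arr[3]=2
(1, 5): arr[1]=8 > arr[5]=6
(4, 5): arr[4]=13 > arr[5]=6

Total inversions: 8

The array has 8 inversion(s): (0,1), (0,2), (0,3), (0,5), (1,2), (1,3), (1,5), (4,5). Each pair (i,j) satisfies i < j and arr[i] > arr[j].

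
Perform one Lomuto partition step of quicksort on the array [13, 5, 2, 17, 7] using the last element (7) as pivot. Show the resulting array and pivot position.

Lomuto partition with pivot = 7:

Initial array: [13, 5, 2, 17, 7]

arr[0]=13 > 7: no swap
arr[1]=5 <= 7: swap with position 0, array becomes [5, 13, 2, 17, 7]
arr[2]=2 <= 7: swap with position 1, array becomes [5, 2, 13, 17, 7]
arr[3]=17 > 7: no swap

Place pivot at position 2: [5, 2, 7, 17, 13]
Pivot position: 2

After partitioning with pivot 7, the array becomes [5, 2, 7, 17, 13]. The pivot is placed at index 2. All elements to the left of the pivot are <= 7, and all elements to the right are > 7.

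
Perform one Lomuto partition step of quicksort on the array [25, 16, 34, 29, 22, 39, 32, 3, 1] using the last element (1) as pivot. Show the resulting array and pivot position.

Lomuto partition with pivot = 1:

Initial array: [25, 16, 34, 29, 22, 39, 32, 3, 1]

arr[0]=25 > 1: no swap
arr[1]=16 > 1: no swap
arr[2]=34 > 1: no swap
arr[3]=29 > 1: no swap
arr[4]=22 > 1: no swap
arr[5]=39 > 1: no swap
arr[6]=32 > 1: no swap
arr[7]=3 > 1: no swap

Place pivot at position 0: [1, 16, 34, 29, 22, 39, 32, 3, 25]
Pivot position: 0

After partitioning with pivot 1, the array becomes [1, 16, 34, 29, 22, 39, 32, 3, 25]. The pivot is placed at index 0. All elements to the left of the pivot are <= 1, and all elements to the right are > 1.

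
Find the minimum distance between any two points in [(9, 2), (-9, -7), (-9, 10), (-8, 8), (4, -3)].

Computing all pairwise distances among 5 points:

d((9, 2), (-9, -7)) = 20.1246
d((9, 2), (-9, 10)) = 19.6977
d((9, 2), (-8, 8)) = 18.0278
d((9, 2), (4, -3)) = 7.0711
d((-9, -7), (-9, 10)) = 17.0
d((-9, -7), (-8, 8)) = 15.0333
d((-9, -7), (4, -3)) = 13.6015
d((-9, 10), (-8, 8)) = 2.2361 <-- minimum
d((-9, 10), (4, -3)) = 18.3848
d((-8, 8), (4, -3)) = 16.2788

Closest pair: (-9, 10) and (-8, 8) with distance 2.2361

The closest pair is (-9, 10) and (-8, 8) with Euclidean distance 2.2361. For 5 points, brute-force pairwise comparison is shown above. For large n, the divide-and-conquer algorithm (sort by x, recurse on halves, check the dividing strip) achieves O(n log n).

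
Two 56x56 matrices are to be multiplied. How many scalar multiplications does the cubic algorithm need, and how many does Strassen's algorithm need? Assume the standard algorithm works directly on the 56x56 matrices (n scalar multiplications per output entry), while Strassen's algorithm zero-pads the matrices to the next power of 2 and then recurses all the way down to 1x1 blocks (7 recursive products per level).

Matrix multiplication for 56x56 matrices:

Strassen's algorithm requires power-of-2 dimensions. Pad 56x56 to 64x64 (next power of 2).

Standard algorithm: 56^3 = 175616 multiplications
Strassen's algorithm: 7^(log2(64)) = 7^6 = 117649 multiplications
Savings: 175616 - 117649 = 57967 multiplications

Standard: 175616 multiplications (56^3). Strassen: 117649 multiplications (7^6, after padding to 64x64). Strassen reduces 8 recursive multiplications to 7 at each level.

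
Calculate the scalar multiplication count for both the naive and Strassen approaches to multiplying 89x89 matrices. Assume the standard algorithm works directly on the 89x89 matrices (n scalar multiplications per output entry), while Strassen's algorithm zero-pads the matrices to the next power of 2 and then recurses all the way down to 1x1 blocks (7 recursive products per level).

Matrix multiplication for 89x89 matrices:

Strassen's algorithm requires power-of-2 dimensions. Pad 89x89 to 128x128 (next power of 2).

Standard algorithm: 89^3 = 704969 multiplications
Strassen's algorithm: 7^(log2(128)) = 7^7 = 823543 multiplications
Difference: 704969 - 823543 = -118574 (Strassen uses MORE here due to padding overhead — for small or just-over-power-of-2 n, padding can outweigh the per-level savings)

Standard: 704969 multiplications (89^3). Strassen: 823543 multiplications (7^7, after padding to 128x128). Strassen reduces 8 recursive multiplications to 7 at each level.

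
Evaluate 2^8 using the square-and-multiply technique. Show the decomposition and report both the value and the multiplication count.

Computing 2^8 by squaring (build up from 2^1; each line after the first costs one multiplication):

2^1 = 2
2^2 = (2^1)^2 = 2^2 = 4
2^4 = (2^2)^2 = 4^2 = 16
2^8 = (2^4)^2 = 16^2 = 256

Result: 256
Multiplications needed: 3 (3 lines after 2^1)

2^8 = 256. Using exponentiation by squaring, this requires 3 multiplications. The key idea: if the exponent is even, square the half-power; if odd, multiply by the base once.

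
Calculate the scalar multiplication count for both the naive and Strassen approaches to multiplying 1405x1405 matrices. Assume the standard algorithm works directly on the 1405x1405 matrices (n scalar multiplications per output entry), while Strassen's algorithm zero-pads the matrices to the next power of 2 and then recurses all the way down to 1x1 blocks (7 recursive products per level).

Matrix multiplication for 1405x1405 matrices:

Strassen's algorithm requires power-of-2 dimensions. Pad 1405x1405 to 2048x2048 (next power of 2).

Standard algorithm: 1405^3 = 2773505125 multiplications
Strassen's algorithm: 7^(log2(2048)) = 7^11 = 1977326743 multiplications
Savings: 2773505125 - 1977326743 = 796178382 multiplications

Standard: 2773505125 multiplications (1405^3). Strassen: 1977326743 multiplications (7^11, after padding to 2048x2048). Strassen reduces 8 recursive multiplications to 7 at each level.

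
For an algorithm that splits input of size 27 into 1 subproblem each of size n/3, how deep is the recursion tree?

For divide and conquer with division factor 3:

Problem sizes at each level:
Level 0: 27
Level 1: 9
Level 2: 3
Level 3: 1

The root is level 0 and the size-1 base case is level 3 (the tree spans levels 0 through 3, i.e. 4 levels counting the root), so the depth is the number of divisions: log_3(27) = 3

The recursion tree depth is log_3(27) = 3. At each level, the problem size is divided by 3, so it takes 3 divisions to reduce to a base case of size 1. The algorithm makes 1 recursive call at each level.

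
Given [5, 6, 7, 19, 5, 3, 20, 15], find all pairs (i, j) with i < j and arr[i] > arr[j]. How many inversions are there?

Finding inversions in [5, 6, 7, 19, 5, 3, 20, 15]:

(0, 5): arr[0]=5 > arr[5]=3
(1, 4): arr[1]=6 > arr[4]=5
(1, 5): arr[1]=6 > arr[5]=3
(2, 4): arr[2]=7 > arr[4]=5
(2, 5): arr[2]=7 > arr[5]=3
(3, 4): arr[3]=19 > arr[4]=5
(3, 5): arr[3]=19 > arr[5]=3
(3, 7): arr[3]=19 > arr[7]=15
(4, 5): arr[4]=5 > arr[5]=3
(6, 7): arr[6]=20 > arr[7]=15

Total inversions: 10

The array has 10 inversion(s): (0,5), (1,4), (1,5), (2,4), (2,5), (3,4), (3,5), (3,7), (4,5), (6,7). Each pair (i,j) satisfies i < j and arr[i] > arr[j].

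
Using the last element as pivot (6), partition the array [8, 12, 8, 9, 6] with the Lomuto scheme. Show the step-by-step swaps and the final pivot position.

Lomuto partition with pivot = 6:

Initial array: [8, 12, 8, 9, 6]

arr[0]=8 > 6: no swap
arr[1]=12 > 6: no swap
arr[2]=8 > 6: no swap
arr[3]=9 > 6: no swap

Place pivot at position 0: [6, 12, 8, 9, 8]
Pivot position: 0

After partitioning with pivot 6, the array becomes [6, 12, 8, 9, 8]. The pivot is placed at index 0. All elements to the left of the pivot are <= 6, and all elements to the right are > 6.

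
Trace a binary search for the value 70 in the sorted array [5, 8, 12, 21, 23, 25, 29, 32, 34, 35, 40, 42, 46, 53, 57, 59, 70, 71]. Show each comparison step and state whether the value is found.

Binary search for 70 in [5, 8, 12, 21, 23, 25, 29, 32, 34, 35, 40, 42, 46, 53, 57, 59, 70, 71]:

lo=0, hi=17, mid=8, arr[mid]=34 -> 34 < 70, search right half
lo=9, hi=17, mid=13, arr[mid]=53 -> 53 < 70, search right half
lo=14, hi=17, mid=15, arr[mid]=59 -> 59 < 70, search right half
lo=16, hi=17, mid=16, arr[mid]=70 -> Found target at index 16!

Binary search finds 70 at index 16 after 4 comparisons. The search repeatedly halves the search space by comparing with the middle element.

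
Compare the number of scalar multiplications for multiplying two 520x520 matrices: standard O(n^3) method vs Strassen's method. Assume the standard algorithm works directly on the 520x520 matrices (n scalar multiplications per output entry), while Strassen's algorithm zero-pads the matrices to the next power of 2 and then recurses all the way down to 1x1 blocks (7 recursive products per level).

Matrix multiplication for 520x520 matrices:

Strassen's algorithm requires power-of-2 dimensions. Pad 520x520 to 1024x1024 (next power of 2).

Standard algorithm: 520^3 = 140608000 multiplications
Strassen's algorithm: 7^(log2(1024)) = 7^10 = 282475249 multiplications
Difference: 140608000 - 282475249 = -141867249 (Strassen uses MORE here due to padding overhead — for small or just-over-power-of-2 n, padding can outweigh the per-level savings)

Standard: 140608000 multiplications (520^3). Strassen: 282475249 multiplications (7^10, after padding to 1024x1024). Strassen reduces 8 recursive multiplications to 7 at each level.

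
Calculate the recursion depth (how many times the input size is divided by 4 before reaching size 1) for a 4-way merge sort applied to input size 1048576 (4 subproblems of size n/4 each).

For divide and conquer with division factor 4:

Problem sizes at each level:
Level 0: 1048576
Level 1: 262144
Level 2: 65536
Level 3: 16384
Level 4: 4096
Level 5: 1024
Level 6: 256
Level 7: 64
Level 8: 16
Level 9: 4
Level 10: 1

The root is level 0 and the size-1 base case is level 10 (the tree spans levels 0 through 10, i.e. 11 levels counting the root), so the depth is the number of divisions: log_4(1048576) = 10

The recursion tree depth is log_4(1048576) = 10. At each level, the problem size is divided by 4, so it takes 10 divisions to reduce to a base case of size 1. The algorithm makes 4 recursive calls at each level.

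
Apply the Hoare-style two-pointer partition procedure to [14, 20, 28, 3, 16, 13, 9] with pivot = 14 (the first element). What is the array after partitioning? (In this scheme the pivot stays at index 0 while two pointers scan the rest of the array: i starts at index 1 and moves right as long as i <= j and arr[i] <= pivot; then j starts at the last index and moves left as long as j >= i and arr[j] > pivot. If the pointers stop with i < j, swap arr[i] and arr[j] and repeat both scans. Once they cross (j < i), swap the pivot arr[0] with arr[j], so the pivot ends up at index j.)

Hoare-style two-pointer partition with pivot = 14:

Initial array: [14, 20, 28, 3, 16, 13, 9]

Pointers start at i = 1, j = 6.
i stops at index 1 (arr[1]=20 > 14), j stops at index 6 (arr[6]=9 <= 14): swap arr[1] and arr[6], array becomes [14, 9, 28, 3, 16, 13, 20]
i stops at index 2 (arr[2]=28 > 14), j stops at index 5 (arr[5]=13 <= 14): swap arr[2] and arr[5], array becomes [14, 9, 13, 3, 16, 28, 20]
i ends at 4, j ends at 3: the pointers have crossed (j < i), so scanning stops.

Swap pivot arr[0] with arr[3] to place pivot at position 3: [3, 9, 13, 14, 16, 28, 20]
Pivot position: 3

After partitioning with pivot 14, the array becomes [3, 9, 13, 14, 16, 28, 20]. The pivot is placed at index 3. All elements to the left of the pivot are <= 14, and all elements to the right are > 14.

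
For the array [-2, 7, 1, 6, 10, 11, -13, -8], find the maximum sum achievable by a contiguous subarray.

Using Kadane's algorithm on [-2, 7, 1, 6, 10, 11, -13, -8]:

Scanning through the array:
Position 1 (value 7): max_ending_here = 7, max_so_far = 7
Position 2 (value 1): max_ending_here = 8, max_so_far = 8
Position 3 (value 6): max_ending_here = 14, max_so_far = 14
Position 4 (value 10): max_ending_here = 24, max_so_far = 24
Position 5 (value 11): max_ending_here = 35, max_so_far = 35
Position 6 (value -13): max_ending_here = 22, max_so_far = 35
Position 7 (value -8): max_ending_here = 14, max_so_far = 35

Maximum subarray: [7, 1, 6, 10, 11]
Maximum sum: 35

The maximum subarray is [7, 1, 6, 10, 11] with sum 35. This subarray runs from index 1 to index 5.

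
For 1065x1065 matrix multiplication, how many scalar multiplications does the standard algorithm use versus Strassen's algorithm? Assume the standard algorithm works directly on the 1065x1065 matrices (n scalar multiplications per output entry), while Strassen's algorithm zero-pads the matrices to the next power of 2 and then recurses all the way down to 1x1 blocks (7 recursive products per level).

Matrix multiplication for 1065x1065 matrices:

Strassen's algorithm requires power-of-2 dimensions. Pad 1065x1065 to 2048x2048 (next power of 2).

Standard algorithm: 1065^3 = 1207949625 multiplications
Strassen's algorithm: 7^(log2(2048)) = 7^11 = 1977326743 multiplications
Difference: 1207949625 - 1977326743 = -769377118 (Strassen uses MORE here due to padding overhead — for small or just-over-power-of-2 n, padding can outweigh the per-level savings)

Standard: 1207949625 multiplications (1065^3). Strassen: 1977326743 multiplications (7^11, after padding to 2048x2048). Strassen reduces 8 recursive multiplications to 7 at each level.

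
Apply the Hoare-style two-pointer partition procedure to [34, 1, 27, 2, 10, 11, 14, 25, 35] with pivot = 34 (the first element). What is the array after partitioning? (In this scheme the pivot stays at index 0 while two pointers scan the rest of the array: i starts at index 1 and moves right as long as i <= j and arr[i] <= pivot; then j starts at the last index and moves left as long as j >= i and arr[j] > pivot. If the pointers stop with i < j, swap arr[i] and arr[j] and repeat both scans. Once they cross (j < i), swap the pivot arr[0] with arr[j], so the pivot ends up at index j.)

Hoare-style two-pointer partition with pivot = 34:

Initial array: [34, 1, 27, 2, 10, 11, 14, 25, 35]

Pointers start at i = 1, j = 8.
i ends at 8, j ends at 7: the pointers have crossed (j < i), so scanning stops.

Swap pivot arr[0] with arr[7] to place pivot at position 7: [25, 1, 27, 2, 10, 11, 14, 34, 35]
Pivot position: 7

After partitioning with pivot 34, the array becomes [25, 1, 27, 2, 10, 11, 14, 34, 35]. The pivot is placed at index 7. All elements to the left of the pivot are <= 34, and all elements to the right are > 34.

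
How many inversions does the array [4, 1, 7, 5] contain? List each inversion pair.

Finding inversions in [4, 1, 7, 5]:

(0, 1): arr[0]=4 > arr[1]=1
(2, 3): arr[2]=7 > arr[3]=5

Total inversions: 2

The array has 2 inversion(s): (0,1), (2,3). Each pair (i,j) satisfies i < j and arr[i] > arr[j].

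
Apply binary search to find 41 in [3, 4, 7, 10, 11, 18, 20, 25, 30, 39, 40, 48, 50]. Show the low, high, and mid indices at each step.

Binary search for 41 in [3, 4, 7, 10, 11, 18, 20, 25, 30, 39, 40, 48, 50]:

lo=0, hi=12, mid=6, arr[mid]=20 -> 20 < 41, search right half
lo=7, hi=12, mid=9, arr[mid]=39 -> 39 < 41, search right half
lo=10, hi=12, mid=11, arr[mid]=48 -> 48 > 41, search left half
lo=10, hi=10, mid=10, arr[mid]=40 -> 40 < 41, search right half
lo=11 > hi=10, target 41 not found

Binary search determines that 41 is not in the array after 4 comparisons. The search space was exhausted without finding the target.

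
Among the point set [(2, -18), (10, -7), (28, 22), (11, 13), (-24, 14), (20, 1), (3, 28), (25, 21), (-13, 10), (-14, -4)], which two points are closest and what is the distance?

Computing all pairwise distances among 10 points:

d((2, -18), (10, -7)) = 13.6015
d((2, -18), (28, 22)) = 47.7074
d((2, -18), (11, 13)) = 32.28
d((2, -18), (-24, 14)) = 41.2311
d((2, -18), (20, 1)) = 26.1725
d((2, -18), (3, 28)) = 46.0109
d((2, -18), (25, 21)) = 45.2769
d((2, -18), (-13, 10)) = 31.7648
d((2, -18), (-14, -4)) = 21.2603
d((10, -7), (28, 22)) = 34.1321
d((10, -7), (11, 13)) = 20.025
d((10, -7), (-24, 14)) = 39.9625
d((10, -7), (20, 1)) = 12.8062
d((10, -7), (3, 28)) = 35.6931
d((10, -7), (25, 21)) = 31.7648
d((10, -7), (-13, 10)) = 28.6007
d((10, -7), (-14, -4)) = 24.1868
d((28, 22), (11, 13)) = 19.2354
d((28, 22), (-24, 14)) = 52.6118
d((28, 22), (20, 1)) = 22.4722
d((28, 22), (3, 28)) = 25.7099
d((28, 22), (25, 21)) = 3.1623 <-- minimum
d((28, 22), (-13, 10)) = 42.72
d((28, 22), (-14, -4)) = 49.3964
d((11, 13), (-24, 14)) = 35.0143
d((11, 13), (20, 1)) = 15.0
d((11, 13), (3, 28)) = 17.0
d((11, 13), (25, 21)) = 16.1245
d((11, 13), (-13, 10)) = 24.1868
d((11, 13), (-14, -4)) = 30.2324
d((-24, 14), (20, 1)) = 45.8803
d((-24, 14), (3, 28)) = 30.4138
d((-24, 14), (25, 21)) = 49.4975
d((-24, 14), (-13, 10)) = 11.7047
d((-24, 14), (-14, -4)) = 20.5913
d((20, 1), (3, 28)) = 31.9061
d((20, 1), (25, 21)) = 20.6155
d((20, 1), (-13, 10)) = 34.2053
d((20, 1), (-14, -4)) = 34.3657
d((3, 28), (25, 21)) = 23.0868
d((3, 28), (-13, 10)) = 24.0832
d((3, 28), (-14, -4)) = 36.2353
d((25, 21), (-13, 10)) = 39.5601
d((25, 21), (-14, -4)) = 46.3249
d((-13, 10), (-14, -4)) = 14.0357

Closest pair: (28, 22) and (25, 21) with distance 3.1623

The closest pair is (28, 22) and (25, 21) with Euclidean distance 3.1623. For 10 points, brute-force pairwise comparison is shown above. For large n, the divide-and-conquer algorithm (sort by x, recurse on halves, check the dividing strip) achieves O(n log n).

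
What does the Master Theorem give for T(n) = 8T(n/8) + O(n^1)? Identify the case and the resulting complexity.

Master Theorem for T(n) = 8T(n/8) + O(n^1):

a = 8, b = 8, c = 1
log_b(a) = log_8(8) = 1.0000

Case 2: c = 1 = log_8(8) = 1.0000
T(n) = O(n^1 log n) = O(n log n)

For T(n) = 8T(n/8) + O(n^1): log_8(8) = 1.0000. This is Case 2 of the Master Theorem (c = log_b(a), equal work at all levels), giving O(n log n).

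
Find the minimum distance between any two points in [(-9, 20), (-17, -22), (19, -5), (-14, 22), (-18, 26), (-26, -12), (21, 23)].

Computing all pairwise distances among 7 points:

d((-9, 20), (-17, -22)) = 42.7551
d((-9, 20), (19, -5)) = 37.5366
d((-9, 20), (-14, 22)) = 5.3852 <-- minimum
d((-9, 20), (-18, 26)) = 10.8167
d((-9, 20), (-26, -12)) = 36.2353
d((-9, 20), (21, 23)) = 30.1496
d((-17, -22), (19, -5)) = 39.8121
d((-17, -22), (-14, 22)) = 44.1022
d((-17, -22), (-18, 26)) = 48.0104
d((-17, -22), (-26, -12)) = 13.4536
d((-17, -22), (21, 23)) = 58.8982
d((19, -5), (-14, 22)) = 42.638
d((19, -5), (-18, 26)) = 48.2701
d((19, -5), (-26, -12)) = 45.5412
d((19, -5), (21, 23)) = 28.0713
d((-14, 22), (-18, 26)) = 5.6569
d((-14, 22), (-26, -12)) = 36.0555
d((-14, 22), (21, 23)) = 35.0143
d((-18, 26), (-26, -12)) = 38.833
d((-18, 26), (21, 23)) = 39.1152
d((-26, -12), (21, 23)) = 58.6003

Closest pair: (-9, 20) and (-14, 22) with distance 5.3852

The closest pair is (-9, 20) and (-14, 22) with Euclidean distance 5.3852. For 7 points, brute-force pairwise comparison is shown above. For large n, the divide-and-conquer algorithm (sort by x, recurse on halves, check the dividing strip) achieves O(n log n).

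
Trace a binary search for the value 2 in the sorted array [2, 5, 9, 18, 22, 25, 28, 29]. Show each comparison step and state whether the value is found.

Binary search for 2 in [2, 5, 9, 18, 22, 25, 28, 29]:

lo=0, hi=7, mid=3, arr[mid]=18 -> 18 > 2, search left half
lo=0, hi=2, mid=1, arr[mid]=5 -> 5 > 2, search left half
lo=0, hi=0, mid=0, arr[mid]=2 -> Found target at index 0!

Binary search finds 2 at index 0 after 3 comparisons. The search repeatedly halves the search space by comparing with the middle element.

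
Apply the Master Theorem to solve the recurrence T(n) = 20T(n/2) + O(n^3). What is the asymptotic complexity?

Master Theorem for T(n) = 20T(n/2) + O(n^3):

a = 20, b = 2, c = 3
log_b(a) = log_2(20) = 4.3219

Case 1: c = 3 < log_2(20) = 4.3219
T(n) = O(n^(log_2 20))

For T(n) = 20T(n/2) + O(n^3): log_2(20) = 4.3219. This is Case 1 of the Master Theorem (c < log_b(a), work dominated by leaves), giving O(n^(log_2 20)).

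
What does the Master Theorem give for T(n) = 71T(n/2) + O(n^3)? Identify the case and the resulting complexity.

Master Theorem for T(n) = 71T(n/2) + O(n^3):

a = 71, b = 2, c = 3
log_b(a) = log_2(71) = 6.1497

Case 1: c = 3 < log_2(71) = 6.1497
T(n) = O(n^(log_2 71))

For T(n) = 71T(n/2) + O(n^3): log_2(71) = 6.1497. This is Case 1 of the Master Theorem (c < log_b(a), work dominated by leaves), giving O(n^(log_2 71)).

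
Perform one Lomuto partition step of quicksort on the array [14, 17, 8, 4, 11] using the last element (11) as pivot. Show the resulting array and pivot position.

Lomuto partition with pivot = 11:

Initial array: [14, 17, 8, 4, 11]

arr[0]=14 > 11: no swap
arr[1]=17 > 11: no swap
arr[2]=8 <= 11: swap with position 0, array becomes [8, 17, 14, 4, 11]
arr[3]=4 <= 11: swap with position 1, array becomes [8, 4, 14, 17, 11]

Place pivot at position 2: [8, 4, 11, 17, 14]
Pivot position: 2

After partitioning with pivot 11, the array becomes [8, 4, 11, 17, 14]. The pivot is placed at index 2. All elements to the left of the pivot are <= 11, and all elements to the right are > 11.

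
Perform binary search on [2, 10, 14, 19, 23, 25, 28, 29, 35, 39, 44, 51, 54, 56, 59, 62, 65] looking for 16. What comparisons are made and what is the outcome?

Binary search for 16 in [2, 10, 14, 19, 23, 25, 28, 29, 35, 39, 44, 51, 54, 56, 59, 62, 65]:

lo=0, hi=16, mid=8, arr[mid]=35 -> 35 > 16, search left half
lo=0, hi=7, mid=3, arr[mid]=19 -> 19 > 16, search left half
lo=0, hi=2, mid=1, arr[mid]=10 -> 10 < 16, search right half
lo=2, hi=2, mid=2, arr[mid]=14 -> 14 < 16, search right half
lo=3 > hi=2, target 16 not found

Binary search determines that 16 is not in the array after 4 comparisons. The search space was exhausted without finding the target.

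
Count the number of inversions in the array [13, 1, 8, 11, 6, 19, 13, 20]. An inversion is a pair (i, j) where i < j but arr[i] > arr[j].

Finding inversions in [13, 1, 8, 11, 6, 19, 13, 20]:

(0, 1): arr[0]=13 > arr[1]=1
(0, 2): arr[0]=13 > arr[2]=8
(0, 3): arr[0]=13 > arr[3]=11
(0, 4): arr[0]=13 > arr[4]=6
(2, 4): arr[2]=8 > arr[4]=6
(3, 4): arr[3]=11 > arr[4]=6
(5, 6): arr[5]=19 > arr[6]=13

Total inversions: 7

The array has 7 inversion(s): (0,1), (0,2), (0,3), (0,4), (2,4), (3,4), (5,6). Each pair (i,j) satisfies i < j and arr[i] > arr[j].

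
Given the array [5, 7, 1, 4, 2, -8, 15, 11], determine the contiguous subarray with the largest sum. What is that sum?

Using Kadane's algorithm on [5, 7, 1, 4, 2, -8, 15, 11]:

Scanning through the array:
Position 1 (value 7): max_ending_here = 12, max_so_far = 12
Position 2 (value 1): max_ending_here = 13, max_so_far = 13
Position 3 (value 4): max_ending_here = 17, max_so_far = 17
Position 4 (value 2): max_ending_here = 19, max_so_far = 19
Position 5 (value -8): max_ending_here = 11, max_so_far = 19
Position 6 (value 15): max_ending_here = 26, max_so_far = 26
Position 7 (value 11): max_ending_here = 37, max_so_far = 37

Maximum subarray: [5, 7, 1, 4, 2, -8, 15, 11]
Maximum sum: 37

The maximum subarray is [5, 7, 1, 4, 2, -8, 15, 11] with sum 37. This subarray runs from index 0 to index 7.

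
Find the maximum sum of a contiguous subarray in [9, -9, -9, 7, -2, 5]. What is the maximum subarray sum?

Using Kadane's algorithm on [9, -9, -9, 7, -2, 5]:

Scanning through the array:
Position 1 (value -9): max_ending_here = 0, max_so_far = 9
Position 2 (value -9): max_ending_here = -9, max_so_far = 9
Position 3 (value 7): max_ending_here = 7, max_so_far = 9
Position 4 (value -2): max_ending_here = 5, max_so_far = 9
Position 5 (value 5): max_ending_here = 10, max_so_far = 10

Maximum subarray: [7, -2, 5]
Maximum sum: 10

The maximum subarray is [7, -2, 5] with sum 10. This subarray runs from index 3 to index 5.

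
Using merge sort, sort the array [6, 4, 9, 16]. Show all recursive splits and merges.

Merge sort trace:

Split: [6, 4, 9, 16] -> [6, 4] and [9, 16]
  Split: [6, 4] -> [6] and [4]
  Merge: [6] + [4] -> [4, 6]
  Split: [9, 16] -> [9] and [16]
  Merge: [9] + [16] -> [9, 16]
Merge: [4, 6] + [9, 16] -> [4, 6, 9, 16]

Final sorted array: [4, 6, 9, 16]

The merge sort proceeds by recursively splitting the array and merging sorted halves.
After all merges, the sorted array is [4, 6, 9, 16].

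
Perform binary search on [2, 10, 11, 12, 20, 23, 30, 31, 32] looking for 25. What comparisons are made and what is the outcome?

Binary search for 25 in [2, 10, 11, 12, 20, 23, 30, 31, 32]:

lo=0, hi=8, mid=4, arr[mid]=20 -> 20 < 25, search right half
lo=5, hi=8, mid=6, arr[mid]=30 -> 30 > 25, search left half
lo=5, hi=5, mid=5, arr[mid]=23 -> 23 < 25, search right half
lo=6 > hi=5, target 25 not found

Binary search determines that 25 is not in the array after 3 comparisons. The search space was exhausted without finding the target.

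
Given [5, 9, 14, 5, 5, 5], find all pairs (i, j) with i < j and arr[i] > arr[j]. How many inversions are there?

Finding inversions in [5, 9, 14, 5, 5, 5]:

(1, 3): arr[1]=9 > arr[3]=5
(1, 4): arr[1]=9 > arr[4]=5
(1, 5): arr[1]=9 > arr[5]=5
(2, 3): arr[2]=14 > arr[3]=5
(2, 4): arr[2]=14 > arr[4]=5
(2, 5): arr[2]=14 > arr[5]=5

Total inversions: 6

The array has 6 inversion(s): (1,3), (1,4), (1,5), (2,3), (2,4), (2,5). Each pair (i,j) satisfies i < j and arr[i] > arr[j].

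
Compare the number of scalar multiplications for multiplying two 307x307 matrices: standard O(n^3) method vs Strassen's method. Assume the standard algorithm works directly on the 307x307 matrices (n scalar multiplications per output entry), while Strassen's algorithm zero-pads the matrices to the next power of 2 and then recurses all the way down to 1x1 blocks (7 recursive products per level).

Matrix multiplication for 307x307 matrices:

Strassen's algorithm requires power-of-2 dimensions. Pad 307x307 to 512x512 (next power of 2).

Standard algorithm: 307^3 = 28934443 multiplications
Strassen's algorithm: 7^(log2(512)) = 7^9 = 40353607 multiplications
Difference: 28934443 - 40353607 = -11419164 (Strassen uses MORE here due to padding overhead — for small or just-over-power-of-2 n, padding can outweigh the per-level savings)

Standard: 28934443 multiplications (307^3). Strassen: 40353607 multiplications (7^9, after padding to 512x512). Strassen reduces 8 recursive multiplications to 7 at each level.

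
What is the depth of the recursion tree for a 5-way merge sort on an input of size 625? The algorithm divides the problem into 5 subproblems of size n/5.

For divide and conquer with division factor 5:

Problem sizes at each level:
Level 0: 625
Level 1: 125
Level 2: 25
Level 3: 5
Level 4: 1

The root is level 0 and the size-1 base case is level 4 (the tree spans levels 0 through 4, i.e. 5 levels counting the root), so the depth is the number of divisions: log_5(625) = 4

The recursion tree depth is log_5(625) = 4. At each level, the problem size is divided by 5, so it takes 4 divisions to reduce to a base case of size 1. The algorithm makes 5 recursive calls at each level.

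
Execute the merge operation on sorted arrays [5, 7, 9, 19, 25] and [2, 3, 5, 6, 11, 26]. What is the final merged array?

Merging process:

Compare 5 vs 2: take 2 from right. Merged: [2]
Compare 5 vs 3: take 3 from right. Merged: [2, 3]
Compare 5 vs 5: take 5 from left. Merged: [2, 3, 5]
Compare 7 vs 5: take 5 from right. Merged: [2, 3, 5, 5]
Compare 7 vs 6: take 6 from right. Merged: [2, 3, 5, 5, 6]
Compare 7 vs 11: take 7 from left. Merged: [2, 3, 5, 5, 6, 7]
Compare 9 vs 11: take 9 from left. Merged: [2, 3, 5, 5, 6, 7, 9]
Compare 19 vs 11: take 11 from right. Merged: [2, 3, 5, 5, 6, 7, 9, 11]
Compare 19 vs 26: take 19 from left. Merged: [2, 3, 5, 5, 6, 7, 9, 11, 19]
Compare 25 vs 26: take 25 from left. Merged: [2, 3, 5, 5, 6, 7, 9, 11, 19, 25]
Append remaining from right: [26]. Merged: [2, 3, 5, 5, 6, 7, 9, 11, 19, 25, 26]

Final merged array: [2, 3, 5, 5, 6, 7, 9, 11, 19, 25, 26]
Total comparisons: 10

The merged array is [2, 3, 5, 5, 6, 7, 9, 11, 19, 25, 26], requiring 10 comparisons. The merge step runs in O(n) time where n is the total number of elements.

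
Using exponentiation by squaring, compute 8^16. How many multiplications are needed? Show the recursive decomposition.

Computing 8^16 by squaring (build up from 8^1; each line after the first costs one multiplication):

8^1 = 8
8^2 = (8^1)^2 = 8^2 = 64
8^4 = (8^2)^2 = 64^2 = 4096
8^8 = (8^4)^2 = 4096^2 = 16777216
8^16 = (8^8)^2 = 16777216^2 = 281474976710656

Result: 281474976710656
Multiplications needed: 4 (4 lines after 8^1)

8^16 = 281474976710656. Using exponentiation by squaring, this requires 4 multiplications. The key idea: if the exponent is even, square the half-power; if odd, multiply by the base once.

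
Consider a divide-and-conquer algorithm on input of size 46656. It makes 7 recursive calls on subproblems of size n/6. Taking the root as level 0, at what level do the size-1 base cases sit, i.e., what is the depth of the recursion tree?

For divide and conquer with division factor 6:

Problem sizes at each level:
Level 0: 46656
Level 1: 7776
Level 2: 1296
Level 3: 216
Level 4: 36
Level 5: 6
Level 6: 1

The root is level 0 and the size-1 base case is level 6 (the tree spans levels 0 through 6, i.e. 7 levels counting the root), so the depth is the number of divisions: log_6(46656) = 6

The recursion tree depth is log_6(46656) = 6. At each level, the problem size is divided by 6, so it takes 6 divisions to reduce to a base case of size 1. The algorithm makes 7 recursive calls at each level.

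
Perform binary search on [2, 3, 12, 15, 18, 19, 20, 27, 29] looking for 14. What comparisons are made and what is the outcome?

Binary search for 14 in [2, 3, 12, 15, 18, 19, 20, 27, 29]:

lo=0, hi=8, mid=4, arr[mid]=18 -> 18 > 14, search left half
lo=0, hi=3, mid=1, arr[mid]=3 -> 3 < 14, search right half
lo=2, hi=3, mid=2, arr[mid]=12 -> 12 < 14, search right half
lo=3, hi=3, mid=3, arr[mid]=15 -> 15 > 14, search left half
lo=3 > hi=2, target 14 not found

Binary search determines that 14 is not in the array after 4 comparisons. The search space was exhausted without finding the target.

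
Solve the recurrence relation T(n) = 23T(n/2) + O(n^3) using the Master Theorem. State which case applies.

Master Theorem for T(n) = 23T(n/2) + O(n^3):

a = 23, b = 2, c = 3
log_b(a) = log_2(23) = 4.5236

Case 1: c = 3 < log_2(23) = 4.5236
T(n) = O(n^(log_2 23))

For T(n) = 23T(n/2) + O(n^3): log_2(23) = 4.5236. This is Case 1 of the Master Theorem (c < log_b(a), work dominated by leaves), giving O(n^(log_2 23)).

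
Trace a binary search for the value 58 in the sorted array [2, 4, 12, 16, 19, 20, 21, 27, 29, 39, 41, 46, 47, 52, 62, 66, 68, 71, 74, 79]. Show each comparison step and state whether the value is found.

Binary search for 58 in [2, 4, 12, 16, 19, 20, 21, 27, 29, 39, 41, 46, 47, 52, 62, 66, 68, 71, 74, 79]:

lo=0, hi=19, mid=9, arr[mid]=39 -> 39 < 58, search right half
lo=10, hi=19, mid=14, arr[mid]=62 -> 62 > 58, search left half
lo=10, hi=13, mid=11, arr[mid]=46 -> 46 < 58, search right half
lo=12, hi=13, mid=12, arr[mid]=47 -> 47 < 58, search right half
lo=13, hi=13, mid=13, arr[mid]=52 -> 52 < 58, search right half
lo=14 > hi=13, target 58 not found

Binary search determines that 58 is not in the array after 5 comparisons. The search space was exhausted without finding the target.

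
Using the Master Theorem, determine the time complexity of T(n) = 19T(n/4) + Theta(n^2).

Master Theorem for T(n) = 19T(n/4) + O(n^2):

a = 19, b = 4, c = 2
log_b(a) = log_4(19) = 2.1240

Case 1: c = 2 < log_4(19) = 2.1240
T(n) = O(n^(log_4 19))

For T(n) = 19T(n/4) + O(n^2): log_4(19) = 2.1240. This is Case 1 of the Master Theorem (c < log_b(a), work dominated by leaves), giving O(n^(log_4 19)).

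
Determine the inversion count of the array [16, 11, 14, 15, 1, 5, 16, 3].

Finding inversions in [16, 11, 14, 15, 1, 5, 16, 3]:

(0, 1): arr[0]=16 > arr[1]=11
(0, 2): arr[0]=16 > arr[2]=14
(0, 3): arr[0]=16 > arr[3]=15
(0, 4): arr[0]=16 > arr[4]=1
(0, 5): arr[0]=16 > arr[5]=5
(0, 7): arr[0]=16 > arr[7]=3
(1, 4): arr[1]=11 > arr[4]=1
(1, 5): arr[1]=11 > arr[5]=5
(1, 7): arr[1]=11 > arr[7]=3
(2, 4): arr[2]=14 > arr[4]=1
(2, 5): arr[2]=14 > arr[5]=5
(2, 7): arr[2]=14 > arr[7]=3
(3, 4): arr[3]=15 > arr[4]=1
(3, 5): arr[3]=15 > arr[5]=5
(3, 7): arr[3]=15 > arr[7]=3
(5, 7): arr[5]=5 > arr[7]=3
(6, 7): arr[6]=16 > arr[7]=3

Total inversions: 17

The array has 17 inversion(s): (0,1), (0,2), (0,3), (0,4), (0,5), (0,7), (1,4), (1,5), (1,7), (2,4), (2,5), (2,7), (3,4), (3,5), (3,7), (5,7), (6,7). Each pair (i,j) satisfies i < j and arr[i] > arr[j].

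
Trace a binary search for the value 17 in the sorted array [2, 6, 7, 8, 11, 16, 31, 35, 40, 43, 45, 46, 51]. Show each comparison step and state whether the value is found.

Binary search for 17 in [2, 6, 7, 8, 11, 16, 31, 35, 40, 43, 45, 46, 51]:

lo=0, hi=12, mid=6, arr[mid]=31 -> 31 > 17, search left half
lo=0, hi=5, mid=2, arr[mid]=7 -> 7 < 17, search right half
lo=3, hi=5, mid=4, arr[mid]=11 -> 11 < 17, search right half
lo=5, hi=5, mid=5, arr[mid]=16 -> 16 < 17, search right half
lo=6 > hi=5, target 17 not found

Binary search determines that 17 is not in the array after 4 comparisons. The search space was exhausted without finding the target.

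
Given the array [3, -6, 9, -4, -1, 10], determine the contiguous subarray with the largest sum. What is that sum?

Using Kadane's algorithm on [3, -6, 9, -4, -1, 10]:

Scanning through the array:
Position 1 (value -6): max_ending_here = -3, max_so_far = 3
Position 2 (value 9): max_ending_here = 9, max_so_far = 9
Position 3 (value -4): max_ending_here = 5, max_so_far = 9
Position 4 (value -1): max_ending_here = 4, max_so_far = 9
Position 5 (value 10): max_ending_here = 14, max_so_far = 14

Maximum subarray: [9, -4, -1, 10]
Maximum sum: 14

The maximum subarray is [9, -4, -1, 10] with sum 14. This subarray runs from index 2 to index 5.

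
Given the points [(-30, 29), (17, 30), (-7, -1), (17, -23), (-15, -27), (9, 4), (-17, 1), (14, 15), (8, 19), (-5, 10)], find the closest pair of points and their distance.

Computing all pairwise distances among 10 points:

d((-30, 29), (17, 30)) = 47.0106
d((-30, 29), (-7, -1)) = 37.8021
d((-30, 29), (17, -23)) = 70.0928
d((-30, 29), (-15, -27)) = 57.9741
d((-30, 29), (9, 4)) = 46.3249
d((-30, 29), (-17, 1)) = 30.8707
d((-30, 29), (14, 15)) = 46.1736
d((-30, 29), (8, 19)) = 39.2938
d((-30, 29), (-5, 10)) = 31.4006
d((17, 30), (-7, -1)) = 39.2046
d((17, 30), (17, -23)) = 53.0
d((17, 30), (-15, -27)) = 65.3682
d((17, 30), (9, 4)) = 27.2029
d((17, 30), (-17, 1)) = 44.6878
d((17, 30), (14, 15)) = 15.2971
d((17, 30), (8, 19)) = 14.2127
d((17, 30), (-5, 10)) = 29.7321
d((-7, -1), (17, -23)) = 32.5576
d((-7, -1), (-15, -27)) = 27.2029
d((-7, -1), (9, 4)) = 16.7631
d((-7, -1), (-17, 1)) = 10.198
d((-7, -1), (14, 15)) = 26.4008
d((-7, -1), (8, 19)) = 25.0
d((-7, -1), (-5, 10)) = 11.1803
d((17, -23), (-15, -27)) = 32.249
d((17, -23), (9, 4)) = 28.1603
d((17, -23), (-17, 1)) = 41.6173
d((17, -23), (14, 15)) = 38.1182
d((17, -23), (8, 19)) = 42.9535
d((17, -23), (-5, 10)) = 39.6611
d((-15, -27), (9, 4)) = 39.2046
d((-15, -27), (-17, 1)) = 28.0713
d((-15, -27), (14, 15)) = 51.0392
d((-15, -27), (8, 19)) = 51.4296
d((-15, -27), (-5, 10)) = 38.3275
d((9, 4), (-17, 1)) = 26.1725
d((9, 4), (14, 15)) = 12.083
d((9, 4), (8, 19)) = 15.0333
d((9, 4), (-5, 10)) = 15.2315
d((-17, 1), (14, 15)) = 34.0147
d((-17, 1), (8, 19)) = 30.8058
d((-17, 1), (-5, 10)) = 15.0
d((14, 15), (8, 19)) = 7.2111 <-- minimum
d((14, 15), (-5, 10)) = 19.6469
d((8, 19), (-5, 10)) = 15.8114

Closest pair: (14, 15) and (8, 19) with distance 7.2111

The closest pair is (14, 15) and (8, 19) with Euclidean distance 7.2111. For 10 points, brute-force pairwise comparison is shown above. For large n, the divide-and-conquer algorithm (sort by x, recurse on halves, check the dividing strip) achieves O(n log n).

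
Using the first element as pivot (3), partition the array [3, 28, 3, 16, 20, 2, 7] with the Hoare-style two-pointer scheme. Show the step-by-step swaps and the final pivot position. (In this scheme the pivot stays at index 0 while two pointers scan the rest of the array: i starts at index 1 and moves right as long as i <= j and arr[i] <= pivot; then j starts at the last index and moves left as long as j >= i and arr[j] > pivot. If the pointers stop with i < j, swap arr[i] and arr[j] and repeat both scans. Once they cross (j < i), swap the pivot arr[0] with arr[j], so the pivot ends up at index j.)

Hoare-style two-pointer partition with pivot = 3:

Initial array: [3, 28, 3, 16, 20, 2, 7]

Pointers start at i = 1, j = 6.
i stops at index 1 (arr[1]=28 > 3), j stops at index 5 (arr[5]=2 <= 3): swap arr[1] and arr[5], array becomes [3, 2, 3, 16, 20, 28, 7]
i ends at 3, j ends at 2: the pointers have crossed (j < i), so scanning stops.

Swap pivot arr[0] with arr[2] to place pivot at position 2: [3, 2, 3, 16, 20, 28, 7]
Pivot position: 2

After partitioning with pivot 3, the array becomes [3, 2, 3, 16, 20, 28, 7]. The pivot is placed at index 2. All elements to the left of the pivot are <= 3, and all elements to the right are > 3.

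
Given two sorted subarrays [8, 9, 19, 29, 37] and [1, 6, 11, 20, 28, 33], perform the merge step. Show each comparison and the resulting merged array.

Merging process:

Compare 8 vs 1: take 1 from right. Merged: [1]
Compare 8 vs 6: take 6 from right. Merged: [1, 6]
Compare 8 vs 11: take 8 from left. Merged: [1, 6, 8]
Compare 9 vs 11: take 9 from left. Merged: [1, 6, 8, 9]
Compare 19 vs 11: take 11 from right. Merged: [1, 6, 8, 9, 11]
Compare 19 vs 20: take 19 from left. Merged: [1, 6, 8, 9, 11, 19]
Compare 29 vs 20: take 20 from right. Merged: [1, 6, 8, 9, 11, 19, 20]
Compare 29 vs 28: take 28 from right. Merged: [1, 6, 8, 9, 11, 19, 20, 28]
Compare 29 vs 33: take 29 from left. Merged: [1, 6, 8, 9, 11, 19, 20, 28, 29]
Compare 37 vs 33: take 33 from right. Merged: [1, 6, 8, 9, 11, 19, 20, 28, 29, 33]
Append remaining from left: [37]. Merged: [1, 6, 8, 9, 11, 19, 20, 28, 29, 33, 37]

Final merged array: [1, 6, 8, 9, 11, 19, 20, 28, 29, 33, 37]
Total comparisons: 10

The merged array is [1, 6, 8, 9, 11, 19, 20, 28, 29, 33, 37], requiring 10 comparisons. The merge step runs in O(n) time where n is the total number of elements.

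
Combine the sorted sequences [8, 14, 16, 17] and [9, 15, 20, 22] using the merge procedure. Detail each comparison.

Merging process:

Compare 8 vs 9: take 8 from left. Merged: [8]
Compare 14 vs 9: take 9 from right. Merged: [8, 9]
Compare 14 vs 15: take 14 from left. Merged: [8, 9, 14]
Compare 16 vs 15: take 15 from right. Merged: [8, 9, 14, 15]
Compare 16 vs 20: take 16 from left. Merged: [8, 9, 14, 15, 16]
Compare 17 vs 20: take 17 from left. Merged: [8, 9, 14, 15, 16, 17]
Append remaining from right: [20, 22]. Merged: [8, 9, 14, 15, 16, 17, 20, 22]

Final merged array: [8, 9, 14, 15, 16, 17, 20, 22]
Total comparisons: 6

The merged array is [8, 9, 14, 15, 16, 17, 20, 22], requiring 6 comparisons. The merge step runs in O(n) time where n is the total number of elements.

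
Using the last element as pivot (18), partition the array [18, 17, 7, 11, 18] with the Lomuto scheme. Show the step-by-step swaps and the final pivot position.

Lomuto partition with pivot = 18:

Initial array: [18, 17, 7, 11, 18]

arr[0]=18 <= 18: swap with position 0, array becomes [18, 17, 7, 11, 18]
arr[1]=17 <= 18: swap with position 1, array becomes [18, 17, 7, 11, 18]
arr[2]=7 <= 18: swap with position 2, array becomes [18, 17, 7, 11, 18]
arr[3]=11 <= 18: swap with position 3, array becomes [18, 17, 7, 11, 18]

Place pivot at position 4: [18, 17, 7, 11, 18]
Pivot position: 4

After partitioning with pivot 18, the array becomes [18, 17, 7, 11, 18]. The pivot is placed at index 4. All elements to the left of the pivot are <= 18, and all elements to the right are > 18.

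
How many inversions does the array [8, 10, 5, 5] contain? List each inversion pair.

Finding inversions in [8, 10, 5, 5]:

(0, 2): arr[0]=8 > arr[2]=5
(0, 3): arr[0]=8 > arr[3]=5
(1, 2): arr[1]=10 > arr[2]=5
(1, 3): arr[1]=10 > arr[3]=5

Total inversions: 4

The array has 4 inversion(s): (0,2), (0,3), (1,2), (1,3). Each pair (i,j) satisfies i < j and arr[i] > arr[j].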